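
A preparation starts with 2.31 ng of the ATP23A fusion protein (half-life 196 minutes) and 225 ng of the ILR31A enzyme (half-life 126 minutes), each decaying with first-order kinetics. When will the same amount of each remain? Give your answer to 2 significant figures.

2300 minutes

Set 2.31·(1/2)^(t/196) = 225·(1/2)^(t/126).
Taking log₂: log₂(2.31/225) = t·(1/196 − 1/126).
log₂(0.010267) = -6.6059; 1/196 − 1/126 = -0.0028345.
t = -6.6059 / -0.0028345 ≈ 2330.6 minutes.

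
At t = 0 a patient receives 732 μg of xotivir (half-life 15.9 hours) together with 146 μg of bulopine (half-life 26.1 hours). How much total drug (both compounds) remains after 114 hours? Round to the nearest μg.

xotivir: 732 × (1/2)^(114/15.9) = 732 × (1/2)^7.1698 ≈ 5.0837 μg.
bulopine: 146 × (1/2)^(114/26.1) = 146 × (1/2)^4.3678 ≈ 7.0715 μg.
Total = 5.0837 + 7.0715 ≈ 12.155 μg.

12 μg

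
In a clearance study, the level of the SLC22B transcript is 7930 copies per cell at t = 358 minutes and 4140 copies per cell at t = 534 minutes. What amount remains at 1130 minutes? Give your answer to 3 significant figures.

458 copies per cell

Over Δt = 534 − 358 = 176 minutes, the level fell by a factor of 7930/4140 ≈ 1.9155.
n = log₂(1.9155) ≈ 0.93769 half-lives, so t½ = 176/0.93769 ≈ 187.7 minutes.
From t = 534 to t = 1130: 4140 × (1/2)^((1130−534)/187.7) ≈ 458.27 copies per cell.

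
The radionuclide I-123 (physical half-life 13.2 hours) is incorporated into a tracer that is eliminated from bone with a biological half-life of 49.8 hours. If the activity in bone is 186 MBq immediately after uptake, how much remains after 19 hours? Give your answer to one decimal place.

52.6 MBq

1/t_eff = 1/t_phys + 1/t_biol = 1/13.2 + 1/49.8 = 0.095838 per hour.
t_eff = 13.2 × 49.8 / (13.2 + 49.8) ≈ 10.434 hours.
Remaining = 186 × (1/2)^(19/10.434) = 186 × (1/2)^1.8209 ≈ 52.646 MBq.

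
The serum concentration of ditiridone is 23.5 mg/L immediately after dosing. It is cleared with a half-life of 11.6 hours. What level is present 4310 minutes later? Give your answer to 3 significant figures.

0.321 mg/L

Convert the elapsed time: 4310 minutes = 71.8333 hours.
Number of half-lives: n = 71.8333/11.6 ≈ 6.1925.
Remaining = 23.5 × (1/2)^6.1925 = 23.5 × 0.013673 ≈ 0.32131 mg/L.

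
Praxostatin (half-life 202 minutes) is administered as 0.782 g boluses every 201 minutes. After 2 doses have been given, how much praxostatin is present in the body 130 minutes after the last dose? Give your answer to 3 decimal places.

0.752 g

The 2 doses were given 331, 130 minutes ago.
Total = 0.782·(1/2)^(331/202) + 0.782·(1/2)^(130/202)
      = 0.25115 + 0.50058 ≈ 0.75173 g.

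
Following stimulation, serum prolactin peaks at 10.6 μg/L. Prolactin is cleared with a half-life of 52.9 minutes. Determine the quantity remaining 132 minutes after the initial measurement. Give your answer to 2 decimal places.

Number of half-lives: n = 132/52.9 ≈ 2.4953.
Remaining = 10.6 × (1/2)^2.4953 = 10.6 × 0.17736 ≈ 1.88 μg/L.

1.88 μg/L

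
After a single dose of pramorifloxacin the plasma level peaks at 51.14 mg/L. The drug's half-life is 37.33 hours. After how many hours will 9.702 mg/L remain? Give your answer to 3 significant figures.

Fraction remaining = 9.702/51.14 ≈ 0.18971.
n = log₂(51.14/9.702) = ln(5.2711)/ln 2 ≈ 2.3981 half-lives.
t = n × t½ = 2.3981 × 37.33 ≈ 89.521 hours.

89.5 hours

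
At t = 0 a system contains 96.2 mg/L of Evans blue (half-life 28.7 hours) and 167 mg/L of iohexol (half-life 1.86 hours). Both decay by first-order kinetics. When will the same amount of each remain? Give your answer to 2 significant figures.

1.6 hours

Set 96.2·(1/2)^(t/28.7) = 167·(1/2)^(t/1.86).
Taking log₂: log₂(96.2/167) = t·(1/28.7 − 1/1.86).
log₂(0.57605) = -0.79574; 1/28.7 − 1/1.86 = -0.50279.
t = -0.79574 / -0.50279 ≈ 1.5826 hours.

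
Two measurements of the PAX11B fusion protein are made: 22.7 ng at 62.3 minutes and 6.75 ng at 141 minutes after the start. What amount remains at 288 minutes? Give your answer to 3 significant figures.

Over Δt = 141 − 62.3 = 78.7 minutes, the level fell by a factor of 22.7/6.75 ≈ 3.363.
n = log₂(3.363) ≈ 1.7497 half-lives, so t½ = 78.7/1.7497 ≈ 44.978 minutes.
From t = 141 to t = 288: 6.75 × (1/2)^((288−141)/44.978) ≈ 0.70059 ng.

0.701 ng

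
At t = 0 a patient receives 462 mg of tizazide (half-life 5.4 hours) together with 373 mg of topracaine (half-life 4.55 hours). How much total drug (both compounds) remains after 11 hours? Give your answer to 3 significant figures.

tizazide: 462 × (1/2)^(11/5.4) = 462 × (1/2)^2.037 ≈ 112.57 mg.
topracaine: 373 × (1/2)^(11/4.55) = 373 × (1/2)^2.4176 ≈ 69.814 mg.
Total = 112.57 + 69.814 ≈ 182.39 mg.

182 mg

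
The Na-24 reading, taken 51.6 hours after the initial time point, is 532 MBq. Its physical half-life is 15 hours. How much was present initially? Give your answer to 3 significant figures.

Number of half-lives elapsed: n = 51.6/15 ≈ 3.44.
A₀ = A × 2^n = 532 × 2^3.44 = 532 × 10.853 ≈ 5773.7 MBq.

5770 MBq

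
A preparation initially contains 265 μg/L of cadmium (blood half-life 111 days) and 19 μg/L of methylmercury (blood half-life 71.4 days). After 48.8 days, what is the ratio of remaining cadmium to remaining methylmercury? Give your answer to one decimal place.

16.5

cadmium: 265 × (1/2)^(48.8/111) = 265 × (1/2)^0.43964 ≈ 195.39 μg/L.
methylmercury: 19 × (1/2)^(48.8/71.4) = 19 × (1/2)^0.68347 ≈ 11.831 μg/L.
Ratio ≈ 195.39 / 11.831 ≈ 16.516.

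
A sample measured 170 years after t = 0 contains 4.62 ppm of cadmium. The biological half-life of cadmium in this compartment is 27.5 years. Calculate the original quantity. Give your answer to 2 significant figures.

340 ppm

Number of half-lives elapsed: n = 170/27.5 ≈ 6.1818.
A₀ = A × 2^n = 4.62 × 2^6.1818 = 4.62 × 72.596 ≈ 335.39 ppm.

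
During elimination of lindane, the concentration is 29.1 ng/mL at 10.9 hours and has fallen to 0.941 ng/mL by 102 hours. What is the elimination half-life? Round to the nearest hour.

Over Δt = 102 − 10.9 = 91.1 hours, the level fell by a factor of 29.1/0.941 ≈ 30.925.
n = log₂(30.925) ≈ 4.9507 half-lives, so t½ = 91.1/4.9507 ≈ 18.402 hours.

18 hours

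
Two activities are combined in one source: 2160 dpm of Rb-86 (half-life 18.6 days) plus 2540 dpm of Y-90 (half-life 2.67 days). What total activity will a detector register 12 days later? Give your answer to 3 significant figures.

1490 dpm

Rb-86: 2160 × (1/2)^(12/18.6) = 2160 × (1/2)^0.64516 ≈ 1381.2 dpm.
Y-90: 2540 × (1/2)^(12/2.67) = 2540 × (1/2)^4.4944 ≈ 112.69 dpm.
Total = 1381.2 + 112.69 ≈ 1493.8 dpm.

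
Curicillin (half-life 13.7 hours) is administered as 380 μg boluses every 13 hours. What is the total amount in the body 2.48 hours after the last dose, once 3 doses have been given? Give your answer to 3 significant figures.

The 3 doses were given 28.48, 15.48, 2.48 hours ago.
Total = 380·(1/2)^(28.48/13.7) + 380·(1/2)^(15.48/13.7) + 380·(1/2)^(2.48/13.7)
      = 89.948 + 173.64 + 335.19 ≈ 598.77 μg.

599 μg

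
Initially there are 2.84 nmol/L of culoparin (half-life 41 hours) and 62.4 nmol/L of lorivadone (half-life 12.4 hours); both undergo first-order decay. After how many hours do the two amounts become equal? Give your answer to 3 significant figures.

79.2 hours

Set 2.84·(1/2)^(t/41) = 62.4·(1/2)^(t/12.4).
Taking log₂: log₂(2.84/62.4) = t·(1/41 − 1/12.4).
log₂(0.045513) = -4.4576; 1/41 − 1/12.4 = -0.056255.
t = -4.4576 / -0.056255 ≈ 79.239 hours.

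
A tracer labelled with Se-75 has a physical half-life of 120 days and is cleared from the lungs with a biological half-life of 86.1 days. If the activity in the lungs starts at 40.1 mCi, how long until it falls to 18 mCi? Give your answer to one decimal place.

1/t_eff = 1/t_phys + 1/t_biol = 1/120 + 1/86.1 = 0.019948 per day.
t_eff = 120 × 86.1 / (120 + 86.1) ≈ 50.131 days.
n = log₂(40.1/18) ≈ 1.1556; t = 1.1556 × 50.131 ≈ 57.932 days.

57.9 days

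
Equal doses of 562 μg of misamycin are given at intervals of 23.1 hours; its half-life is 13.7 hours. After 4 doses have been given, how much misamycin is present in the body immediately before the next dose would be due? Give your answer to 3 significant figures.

251 μg

The 4 doses were given 92.4, 69.3, 46.2, 23.1 hours ago.
Total = 562·(1/2)^(92.4/13.7) + 562·(1/2)^(69.3/13.7) + 562·(1/2)^(46.2/13.7) + 562·(1/2)^(23.1/13.7)
      = 5.2412 + 16.866 + 54.273 + 174.65 ≈ 251.03 μg.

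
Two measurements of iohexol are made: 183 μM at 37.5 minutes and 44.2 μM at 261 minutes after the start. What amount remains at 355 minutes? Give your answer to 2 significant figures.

24 μM

Over Δt = 261 − 37.5 = 223.5 minutes, the level fell by a factor of 183/44.2 ≈ 4.1403.
n = log₂(4.1403) ≈ 2.0497 half-lives, so t½ = 223.5/2.0497 ≈ 109.04 minutes.
From t = 261 to t = 355: 44.2 × (1/2)^((355−261)/109.04) ≈ 24.317 μM.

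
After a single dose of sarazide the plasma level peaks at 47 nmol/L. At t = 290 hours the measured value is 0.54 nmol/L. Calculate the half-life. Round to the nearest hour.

45 hours

A/A₀ = 0.54/47 ≈ 0.011489.
n = log₂(87.037) ≈ 6.4436 half-lives elapsed in 290 hours.
t½ = 290/6.4436 ≈ 45.006 hours.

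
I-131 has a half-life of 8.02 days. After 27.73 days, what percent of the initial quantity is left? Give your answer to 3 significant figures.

9.10%

n = 27.73/8.02 ≈ 3.4576 half-lives.
Fraction remaining = (1/2)^3.4576 ≈ 0.091024, i.e. 9.1024%.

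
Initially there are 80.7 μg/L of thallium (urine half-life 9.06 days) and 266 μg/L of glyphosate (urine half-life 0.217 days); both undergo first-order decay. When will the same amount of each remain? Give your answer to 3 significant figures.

Set 80.7·(1/2)^(t/9.06) = 266·(1/2)^(t/0.217).
Taking log₂: log₂(80.7/266) = t·(1/9.06 − 1/0.217).
log₂(0.30338) = -1.7208; 1/9.06 − 1/0.217 = -4.4979.
t = -1.7208 / -4.4979 ≈ 0.38257 days.

0.383 days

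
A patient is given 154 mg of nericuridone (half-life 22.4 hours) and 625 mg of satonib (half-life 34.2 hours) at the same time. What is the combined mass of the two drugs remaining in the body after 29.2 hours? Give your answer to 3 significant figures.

nericuridone: 154 × (1/2)^(29.2/22.4) = 154 × (1/2)^1.3036 ≈ 62.389 mg.
satonib: 625 × (1/2)^(29.2/34.2) = 625 × (1/2)^0.8538 ≈ 345.83 mg.
Total = 62.389 + 345.83 ≈ 408.22 mg.

408 mg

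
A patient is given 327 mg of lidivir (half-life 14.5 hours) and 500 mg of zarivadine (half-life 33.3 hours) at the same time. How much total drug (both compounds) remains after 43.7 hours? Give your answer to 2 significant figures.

lidivir: 327 × (1/2)^(43.7/14.5) = 327 × (1/2)^3.0138 ≈ 40.486 mg.
zarivadine: 500 × (1/2)^(43.7/33.3) = 500 × (1/2)^1.3123 ≈ 201.34 mg.
Total = 40.486 + 201.34 ≈ 241.82 mg.

240 mg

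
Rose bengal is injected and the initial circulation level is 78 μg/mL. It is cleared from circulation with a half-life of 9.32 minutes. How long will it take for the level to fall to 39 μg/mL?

39/78 = 1/2, so 1 half-life has elapsed.
t = 1 × 9.32 = 9.32 minutes.

9.32 minutes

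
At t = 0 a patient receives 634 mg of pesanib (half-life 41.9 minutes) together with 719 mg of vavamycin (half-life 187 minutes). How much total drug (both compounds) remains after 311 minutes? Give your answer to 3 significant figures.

231 mg

pesanib: 634 × (1/2)^(311/41.9) = 634 × (1/2)^7.4224 ≈ 3.6958 mg.
vavamycin: 719 × (1/2)^(311/187) = 719 × (1/2)^1.6631 ≈ 227.03 mg.
Total = 3.6958 + 227.03 ≈ 230.73 mg.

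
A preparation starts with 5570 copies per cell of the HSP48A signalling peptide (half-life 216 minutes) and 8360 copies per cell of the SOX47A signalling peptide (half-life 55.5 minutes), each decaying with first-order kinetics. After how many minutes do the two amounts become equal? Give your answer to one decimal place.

Set 5570·(1/2)^(t/216) = 8360·(1/2)^(t/55.5).
Taking log₂: log₂(5570/8360) = t·(1/216 − 1/55.5).
log₂(0.66627) = -0.58583; 1/216 − 1/55.5 = -0.013388.
t = -0.58583 / -0.013388 ≈ 43.756 minutes.

43.8 minutes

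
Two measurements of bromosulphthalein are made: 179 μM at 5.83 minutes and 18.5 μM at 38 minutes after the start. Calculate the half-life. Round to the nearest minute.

10 minutes

Over Δt = 38 − 5.83 = 32.17 minutes, the level fell by a factor of 179/18.5 ≈ 9.6757.
n = log₂(9.6757) ≈ 3.2744 half-lives, so t½ = 32.17/3.2744 ≈ 9.8248 minutes.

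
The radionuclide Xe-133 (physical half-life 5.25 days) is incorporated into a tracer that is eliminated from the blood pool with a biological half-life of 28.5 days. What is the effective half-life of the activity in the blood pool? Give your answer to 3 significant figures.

1/t_eff = 1/t_phys + 1/t_biol = 1/5.25 + 1/28.5 = 0.22556 per day.
t_eff = 5.25 × 28.5 / (5.25 + 28.5) ≈ 4.4333 days.

4.43 days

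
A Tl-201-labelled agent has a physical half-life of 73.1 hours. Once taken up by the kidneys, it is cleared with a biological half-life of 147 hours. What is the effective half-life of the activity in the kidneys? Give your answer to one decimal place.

48.8 hours

1/t_eff = 1/t_phys + 1/t_biol = 1/73.1 + 1/147 = 0.020483 per hour.
t_eff = 73.1 × 147 / (73.1 + 147) ≈ 48.822 hours.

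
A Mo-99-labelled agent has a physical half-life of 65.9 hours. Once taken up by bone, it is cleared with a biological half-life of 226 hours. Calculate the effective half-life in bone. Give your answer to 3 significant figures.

51.0 hours

1/t_eff = 1/t_phys + 1/t_biol = 1/65.9 + 1/226 = 0.019599 per hour.
t_eff = 65.9 × 226 / (65.9 + 226) ≈ 51.022 hours.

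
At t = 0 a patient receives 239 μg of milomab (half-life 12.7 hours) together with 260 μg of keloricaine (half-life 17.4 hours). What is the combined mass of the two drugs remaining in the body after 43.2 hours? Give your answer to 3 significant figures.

69.1 μg

milomab: 239 × (1/2)^(43.2/12.7) = 239 × (1/2)^3.4016 ≈ 22.616 μg.
keloricaine: 260 × (1/2)^(43.2/17.4) = 260 × (1/2)^2.4828 ≈ 46.515 μg.
Total = 22.616 + 46.515 ≈ 69.131 μg.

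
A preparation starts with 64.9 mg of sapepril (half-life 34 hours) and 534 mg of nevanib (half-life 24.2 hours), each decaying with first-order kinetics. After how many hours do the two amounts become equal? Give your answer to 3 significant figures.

Set 64.9·(1/2)^(t/34) = 534·(1/2)^(t/24.2).
Taking log₂: log₂(64.9/534) = t·(1/34 − 1/24.2).
log₂(0.12154) = -3.0405; 1/34 − 1/24.2 = -0.011911.
t = -3.0405 / -0.011911 ≈ 255.28 hours.

255 hours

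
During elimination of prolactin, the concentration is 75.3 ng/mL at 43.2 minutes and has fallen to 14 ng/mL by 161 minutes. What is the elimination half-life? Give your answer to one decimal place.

48.5 minutes

Over Δt = 161 − 43.2 = 117.8 minutes, the level fell by a factor of 75.3/14 ≈ 5.3786.
n = log₂(5.3786) ≈ 2.4272 half-lives, so t½ = 117.8/2.4272 ≈ 48.533 minutes.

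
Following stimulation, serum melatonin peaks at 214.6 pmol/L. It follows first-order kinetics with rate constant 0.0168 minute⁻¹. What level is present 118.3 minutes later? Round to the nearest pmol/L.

29 pmol/L

t½ = ln 2 / k = 0.69315 / 0.0168 ≈ 41.259 minutes.
Number of half-lives: n = 118.3/41.259 ≈ 2.8673.
Remaining = 214.6 × (1/2)^2.8673 = 214.6 × 0.13705 ≈ 29.41 pmol/L.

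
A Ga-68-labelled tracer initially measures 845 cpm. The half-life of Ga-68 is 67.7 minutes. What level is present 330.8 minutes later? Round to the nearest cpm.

Number of half-lives: n = 330.8/67.7 ≈ 4.8863.
Remaining = 845 × (1/2)^4.8863 = 845 × 0.033813 ≈ 28.572 cpm.

29 cpm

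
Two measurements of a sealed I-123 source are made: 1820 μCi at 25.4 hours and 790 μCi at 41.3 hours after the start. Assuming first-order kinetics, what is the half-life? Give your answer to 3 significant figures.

Over Δt = 41.3 − 25.4 = 15.9 hours, the level fell by a factor of 1820/790 ≈ 2.3038.
n = log₂(2.3038) ≈ 1.204 half-lives, so t½ = 15.9/1.204 ≈ 13.206 hours.

13.2 hours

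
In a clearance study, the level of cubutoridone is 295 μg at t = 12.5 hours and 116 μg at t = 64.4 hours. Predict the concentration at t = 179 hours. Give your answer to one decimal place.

14.8 μg

Over Δt = 64.4 − 12.5 = 51.9 hours, the level fell by a factor of 295/116 ≈ 2.5431.
n = log₂(2.5431) ≈ 1.3466 half-lives, so t½ = 51.9/1.3466 ≈ 38.542 hours.
From t = 64.4 to t = 179: 116 × (1/2)^((179−64.4)/38.542) ≈ 14.77 μg.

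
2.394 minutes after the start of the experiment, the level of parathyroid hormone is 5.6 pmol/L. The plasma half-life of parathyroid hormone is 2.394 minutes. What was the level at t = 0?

11.2 pmol/L

Number of half-lives elapsed: n = 2.394/2.394 ≈ 1.
A₀ = A × 2^n = 5.6 × 2^1 = 5.6 × 2 ≈ 11.2 pmol/L.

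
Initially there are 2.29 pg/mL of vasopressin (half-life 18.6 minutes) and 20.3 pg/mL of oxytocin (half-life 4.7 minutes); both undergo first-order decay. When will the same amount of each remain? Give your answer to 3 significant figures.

Set 2.29·(1/2)^(t/18.6) = 20.3·(1/2)^(t/4.7).
Taking log₂: log₂(2.29/20.3) = t·(1/18.6 − 1/4.7).
log₂(0.11281) = -3.1481; 1/18.6 − 1/4.7 = -0.159.
t = -3.1481 / -0.159 ≈ 19.799 minutes.

19.8 minutes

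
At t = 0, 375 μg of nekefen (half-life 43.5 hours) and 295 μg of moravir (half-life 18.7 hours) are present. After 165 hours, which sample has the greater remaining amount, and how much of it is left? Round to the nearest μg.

nekefen: 375 × (1/2)^3.7931 ≈ 27.052 μg.
moravir: 295 × (1/2)^8.8235 ≈ 0.65114 μg.
Nekefen has more remaining, at ≈ 27.052 μg.

nekefen, 27 μg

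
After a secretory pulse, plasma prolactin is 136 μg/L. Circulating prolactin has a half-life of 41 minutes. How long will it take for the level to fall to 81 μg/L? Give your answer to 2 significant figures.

Fraction remaining = 81/136 ≈ 0.59559.
n = log₂(136/81) = ln(1.679)/ln 2 ≈ 0.74761 half-lives.
t = n × t½ = 0.74761 × 41 ≈ 30.652 minutes.

31 minutes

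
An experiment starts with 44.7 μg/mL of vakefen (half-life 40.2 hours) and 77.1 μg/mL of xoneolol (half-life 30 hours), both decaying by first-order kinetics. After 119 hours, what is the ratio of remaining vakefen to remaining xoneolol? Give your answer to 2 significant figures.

1.2

vakefen: 44.7 × (1/2)^(119/40.2) = 44.7 × (1/2)^2.9602 ≈ 5.7438 μg/mL.
xoneolol: 77.1 × (1/2)^(119/30) = 77.1 × (1/2)^3.9667 ≈ 4.9314 μg/mL.
Ratio ≈ 5.7438 / 4.9314 ≈ 1.1647.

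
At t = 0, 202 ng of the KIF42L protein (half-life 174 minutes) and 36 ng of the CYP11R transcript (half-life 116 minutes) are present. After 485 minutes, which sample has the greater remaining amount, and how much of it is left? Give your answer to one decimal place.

KIF42L protein: 202 × (1/2)^2.7874 ≈ 29.26 ng.
CYP11R transcript: 36 × (1/2)^4.181 ≈ 1.9847 ng.
KIF42L protein has more remaining, at ≈ 29.26 ng.

KIF42L protein, 29.3 ng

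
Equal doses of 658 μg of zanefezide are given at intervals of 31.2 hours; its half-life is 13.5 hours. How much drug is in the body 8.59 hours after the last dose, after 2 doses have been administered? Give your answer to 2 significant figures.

The 2 doses were given 39.79, 8.59 hours ago.
Total = 658·(1/2)^(39.79/13.5) + 658·(1/2)^(8.59/13.5)
      = 85.304 + 423.33 ≈ 508.64 μg.

510 μg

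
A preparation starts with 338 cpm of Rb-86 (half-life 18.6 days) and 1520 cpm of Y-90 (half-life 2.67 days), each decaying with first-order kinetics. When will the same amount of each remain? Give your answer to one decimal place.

6.8 days

Set 338·(1/2)^(t/18.6) = 1520·(1/2)^(t/2.67).
Taking log₂: log₂(338/1520) = t·(1/18.6 − 1/2.67).
log₂(0.22237) = -2.169; 1/18.6 − 1/2.67 = -0.32077.
t = -2.169 / -0.32077 ≈ 6.7618 days.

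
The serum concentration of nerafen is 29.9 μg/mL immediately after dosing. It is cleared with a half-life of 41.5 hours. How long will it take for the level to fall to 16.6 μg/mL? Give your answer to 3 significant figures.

Fraction remaining = 16.6/29.9 ≈ 0.55518.
n = log₂(29.9/16.6) = ln(1.8012)/ln 2 ≈ 0.84896 half-lives.
t = n × t½ = 0.84896 × 41.5 ≈ 35.232 hours.

35.2 hours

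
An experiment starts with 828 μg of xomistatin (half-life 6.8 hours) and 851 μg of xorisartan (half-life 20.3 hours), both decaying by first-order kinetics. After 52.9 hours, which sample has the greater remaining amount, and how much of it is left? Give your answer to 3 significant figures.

xomistatin: 828 × (1/2)^7.7794 ≈ 3.7687 μg.
xorisartan: 851 × (1/2)^2.6059 ≈ 139.79 μg.
Xorisartan has more remaining, at ≈ 139.79 μg.

xorisartan, 140 μg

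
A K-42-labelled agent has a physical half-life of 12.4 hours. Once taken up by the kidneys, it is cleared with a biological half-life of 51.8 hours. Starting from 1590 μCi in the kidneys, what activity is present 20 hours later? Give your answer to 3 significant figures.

1/t_eff = 1/t_phys + 1/t_biol = 1/12.4 + 1/51.8 = 0.09995 per hour.
t_eff = 12.4 × 51.8 / (12.4 + 51.8) ≈ 10.005 hours.
Remaining = 1590 × (1/2)^(20/10.005) = 1590 × (1/2)^1.999 ≈ 397.77 μCi.

398 μCi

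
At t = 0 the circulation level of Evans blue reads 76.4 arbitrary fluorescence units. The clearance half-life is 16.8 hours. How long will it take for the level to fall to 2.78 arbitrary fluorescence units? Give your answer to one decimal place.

80.3 hours

Fraction remaining = 2.78/76.4 ≈ 0.036387.
n = log₂(76.4/2.78) = ln(27.482)/ln 2 ≈ 4.7804 half-lives.
t = n × t½ = 4.7804 × 16.8 ≈ 80.311 hours.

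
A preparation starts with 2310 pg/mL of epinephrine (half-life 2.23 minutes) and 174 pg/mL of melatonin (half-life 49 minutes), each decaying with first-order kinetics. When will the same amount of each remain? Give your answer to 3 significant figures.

8.72 minutes

Set 2310·(1/2)^(t/2.23) = 174·(1/2)^(t/49).
Taking log₂: log₂(2310/174) = t·(1/2.23 − 1/49).
log₂(13.276) = 3.7307; 1/2.23 − 1/49 = 0.42802.
t = 3.7307 / 0.42802 ≈ 8.7162 minutes.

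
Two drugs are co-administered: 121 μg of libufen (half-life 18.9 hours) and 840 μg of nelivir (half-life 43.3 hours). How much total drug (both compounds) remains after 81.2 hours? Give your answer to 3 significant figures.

libufen: 121 × (1/2)^(81.2/18.9) = 121 × (1/2)^4.2963 ≈ 6.1584 μg.
nelivir: 840 × (1/2)^(81.2/43.3) = 840 × (1/2)^1.8753 ≈ 228.96 μg.
Total = 6.1584 + 228.96 ≈ 235.12 μg.

235 μg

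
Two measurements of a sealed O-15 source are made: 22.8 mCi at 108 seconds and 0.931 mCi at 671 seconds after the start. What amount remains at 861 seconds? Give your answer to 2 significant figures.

Over Δt = 671 − 108 = 563 seconds, the level fell by a factor of 22.8/0.931 ≈ 24.49.
n = log₂(24.49) ≈ 4.6141 half-lives, so t½ = 563/4.6141 ≈ 122.02 seconds.
From t = 671 to t = 861: 0.931 × (1/2)^((861−671)/122.02) ≈ 0.31637 mCi.

0.32 mCi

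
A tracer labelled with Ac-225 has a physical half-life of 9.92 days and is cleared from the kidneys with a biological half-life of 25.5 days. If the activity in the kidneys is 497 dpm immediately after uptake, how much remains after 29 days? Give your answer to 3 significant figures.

29.8 dpm

1/t_eff = 1/t_phys + 1/t_biol = 1/9.92 + 1/25.5 = 0.14002 per day.
t_eff = 9.92 × 25.5 / (9.92 + 25.5) ≈ 7.1417 days.
Remaining = 497 × (1/2)^(29/7.1417) = 497 × (1/2)^4.0606 ≈ 29.784 dpm.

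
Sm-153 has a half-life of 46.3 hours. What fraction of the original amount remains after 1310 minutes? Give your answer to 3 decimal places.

1310 minutes = 21.8333 hours.
n = 21.8333/46.3 ≈ 0.47156 half-lives.
Fraction remaining = (1/2)^0.47156 ≈ 0.72118.

0.721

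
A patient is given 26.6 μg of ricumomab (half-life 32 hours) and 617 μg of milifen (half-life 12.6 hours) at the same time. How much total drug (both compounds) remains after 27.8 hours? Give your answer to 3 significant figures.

ricumomab: 26.6 × (1/2)^(27.8/32) = 26.6 × (1/2)^0.86875 ≈ 14.567 μg.
milifen: 617 × (1/2)^(27.8/12.6) = 617 × (1/2)^2.2063 ≈ 133.69 μg.
Total = 14.567 + 133.69 ≈ 148.26 μg.

148 μg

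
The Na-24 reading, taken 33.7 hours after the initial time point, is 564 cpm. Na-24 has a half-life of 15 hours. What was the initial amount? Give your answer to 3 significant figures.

Number of half-lives elapsed: n = 33.7/15 ≈ 2.2467.
A₀ = A × 2^n = 564 × 2^2.2467 = 564 × 4.7459 ≈ 2676.7 cpm.

2680 cpm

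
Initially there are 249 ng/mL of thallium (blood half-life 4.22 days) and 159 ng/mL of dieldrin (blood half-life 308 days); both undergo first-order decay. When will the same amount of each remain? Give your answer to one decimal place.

2.8 days

Set 249·(1/2)^(t/4.22) = 159·(1/2)^(t/308).
Taking log₂: log₂(249/159) = t·(1/4.22 − 1/308).
log₂(1.566) = 0.64712; 1/4.22 − 1/308 = 0.23372.
t = 0.64712 / 0.23372 ≈ 2.7688 days.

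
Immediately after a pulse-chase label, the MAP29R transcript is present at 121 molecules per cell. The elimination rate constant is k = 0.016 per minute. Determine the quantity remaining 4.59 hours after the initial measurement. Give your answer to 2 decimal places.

t½ = ln 2 / k = 0.69315 / 0.016 ≈ 43.322 minutes.
Convert the elapsed time: 4.59 hours = 275.4 minutes.
Number of half-lives: n = 275.4/43.322 ≈ 6.3571.
Remaining = 121 × (1/2)^6.3571 = 121 × 0.012199 ≈ 1.4761 molecules per cell.

1.48 molecules per cell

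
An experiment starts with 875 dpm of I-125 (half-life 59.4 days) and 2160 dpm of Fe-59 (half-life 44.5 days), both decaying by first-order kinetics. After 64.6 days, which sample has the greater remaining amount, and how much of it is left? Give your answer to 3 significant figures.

I-125: 875 × (1/2)^1.0875 ≈ 411.74 dpm.
Fe-59: 2160 × (1/2)^1.4517 ≈ 789.68 dpm.
Fe-59 has more remaining, at ≈ 789.68 dpm.

Fe-59, 790 dpm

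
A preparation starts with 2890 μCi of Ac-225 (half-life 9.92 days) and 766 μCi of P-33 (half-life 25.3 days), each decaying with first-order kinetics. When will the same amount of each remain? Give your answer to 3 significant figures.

31.3 days

Set 2890·(1/2)^(t/9.92) = 766·(1/2)^(t/25.3).
Taking log₂: log₂(2890/766) = t·(1/9.92 − 1/25.3).
log₂(3.7728) = 1.9157; 1/9.92 − 1/25.3 = 0.061281.
t = 1.9157 / 0.061281 ≈ 31.26 days.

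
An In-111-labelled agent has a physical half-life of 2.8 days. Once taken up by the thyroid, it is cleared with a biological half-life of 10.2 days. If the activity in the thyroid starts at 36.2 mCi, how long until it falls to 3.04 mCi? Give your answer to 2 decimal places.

7.85 days

1/t_eff = 1/t_phys + 1/t_biol = 1/2.8 + 1/10.2 = 0.45518 per day.
t_eff = 2.8 × 10.2 / (2.8 + 10.2) ≈ 2.1969 days.
n = log₂(36.2/3.04) ≈ 3.5738; t = 3.5738 × 2.1969 ≈ 7.8515 days.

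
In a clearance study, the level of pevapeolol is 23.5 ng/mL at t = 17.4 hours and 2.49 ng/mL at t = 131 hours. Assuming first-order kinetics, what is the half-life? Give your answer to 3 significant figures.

Over Δt = 131 − 17.4 = 113.6 hours, the level fell by a factor of 23.5/2.49 ≈ 9.4378.
n = log₂(9.4378) ≈ 3.2384 half-lives, so t½ = 113.6/3.2384 ≈ 35.079 hours.

35.1 hours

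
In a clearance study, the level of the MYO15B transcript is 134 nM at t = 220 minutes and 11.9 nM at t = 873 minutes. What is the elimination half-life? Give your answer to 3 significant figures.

187 minutes

Over Δt = 873 − 220 = 653 minutes, the level fell by a factor of 134/11.9 ≈ 11.261.
n = log₂(11.261) ≈ 3.4932 half-lives, so t½ = 653/3.4932 ≈ 186.93 minutes.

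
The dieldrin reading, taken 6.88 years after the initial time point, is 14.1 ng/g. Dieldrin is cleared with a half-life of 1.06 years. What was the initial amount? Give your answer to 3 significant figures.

Number of half-lives elapsed: n = 6.88/1.06 ≈ 6.4906.
A₀ = A × 2^n = 14.1 × 2^6.4906 = 14.1 × 89.92 ≈ 1267.9 ng/g.

1270 ng/g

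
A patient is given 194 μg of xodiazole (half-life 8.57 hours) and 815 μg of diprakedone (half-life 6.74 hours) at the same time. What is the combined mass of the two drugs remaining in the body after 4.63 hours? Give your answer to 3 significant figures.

xodiazole: 194 × (1/2)^(4.63/8.57) = 194 × (1/2)^0.54026 ≈ 133.4 μg.
diprakedone: 815 × (1/2)^(4.63/6.74) = 815 × (1/2)^0.68694 ≈ 506.25 μg.
Total = 133.4 + 506.25 ≈ 639.66 μg.

640 μg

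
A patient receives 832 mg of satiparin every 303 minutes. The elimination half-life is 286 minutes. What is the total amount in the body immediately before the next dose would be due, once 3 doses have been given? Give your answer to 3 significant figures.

The 3 doses were given 909, 606, 303 minutes ago.
Total = 832·(1/2)^(909/286) + 832·(1/2)^(606/286) + 832·(1/2)^(303/286)
      = 91.908 + 191.55 + 399.21 ≈ 682.66 mg.

683 mg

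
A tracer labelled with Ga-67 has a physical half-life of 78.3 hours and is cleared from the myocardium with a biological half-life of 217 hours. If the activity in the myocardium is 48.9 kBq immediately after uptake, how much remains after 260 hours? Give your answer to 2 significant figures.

1/t_eff = 1/t_phys + 1/t_biol = 1/78.3 + 1/217 = 0.01738 per hour.
t_eff = 78.3 × 217 / (78.3 + 217) ≈ 57.538 hours.
Remaining = 48.9 × (1/2)^(260/57.538) = 48.9 × (1/2)^4.5187 ≈ 2.1332 kBq.

2.1 kBq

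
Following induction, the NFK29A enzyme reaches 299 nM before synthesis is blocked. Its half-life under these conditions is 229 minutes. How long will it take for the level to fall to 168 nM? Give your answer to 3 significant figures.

190 minutes

Fraction remaining = 168/299 ≈ 0.56187.
n = log₂(299/168) = ln(1.7798)/ln 2 ≈ 0.83168 half-lives.
t = n × t½ = 0.83168 × 229 ≈ 190.46 minutes.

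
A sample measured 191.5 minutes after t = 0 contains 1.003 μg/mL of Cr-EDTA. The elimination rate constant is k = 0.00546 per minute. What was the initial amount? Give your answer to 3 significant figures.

2.85 μg/mL

t½ = ln 2 / k = 0.69315 / 0.00546 ≈ 126.95 minutes.
Number of half-lives elapsed: n = 191.5/126.95 ≈ 1.5085.
A₀ = A × 2^n = 1.003 × 2^1.5085 = 1.003 × 2.8451 ≈ 2.8536 μg/mL.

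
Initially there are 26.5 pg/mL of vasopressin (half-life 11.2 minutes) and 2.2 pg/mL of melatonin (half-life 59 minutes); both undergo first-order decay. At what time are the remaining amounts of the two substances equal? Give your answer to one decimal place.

49.6 minutes

Set 26.5·(1/2)^(t/11.2) = 2.2·(1/2)^(t/59).
Taking log₂: log₂(26.5/2.2) = t·(1/11.2 − 1/59).
log₂(12.045) = 3.5904; 1/11.2 − 1/59 = 0.072337.
t = 3.5904 / 0.072337 ≈ 49.635 minutes.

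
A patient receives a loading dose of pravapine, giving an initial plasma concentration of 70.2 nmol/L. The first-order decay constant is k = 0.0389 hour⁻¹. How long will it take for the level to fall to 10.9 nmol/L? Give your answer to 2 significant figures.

48 hours

t½ = ln 2 / k = 0.69315 / 0.0389 ≈ 17.819 hours.
Fraction remaining = 10.9/70.2 ≈ 0.15527.
n = log₂(70.2/10.9) = ln(6.4404)/ln 2 ≈ 2.6871 half-lives.
t = n × t½ = 2.6871 × 17.819 ≈ 47.881 hours.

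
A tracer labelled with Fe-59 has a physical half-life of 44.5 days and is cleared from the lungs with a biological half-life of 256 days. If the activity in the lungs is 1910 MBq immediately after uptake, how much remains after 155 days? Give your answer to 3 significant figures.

1/t_eff = 1/t_phys + 1/t_biol = 1/44.5 + 1/256 = 0.026378 per day.
t_eff = 44.5 × 256 / (44.5 + 256) ≈ 37.91 days.
Remaining = 1910 × (1/2)^(155/37.91) = 1910 × (1/2)^4.0886 ≈ 112.26 MBq.

112 MBq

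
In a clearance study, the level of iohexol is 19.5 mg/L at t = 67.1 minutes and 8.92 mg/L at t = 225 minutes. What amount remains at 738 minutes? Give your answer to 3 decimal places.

0.703 mg/L

Over Δt = 225 − 67.1 = 157.9 minutes, the level fell by a factor of 19.5/8.92 ≈ 2.1861.
n = log₂(2.1861) ≈ 1.1284 half-lives, so t½ = 157.9/1.1284 ≈ 139.94 minutes.
From t = 225 to t = 738: 8.92 × (1/2)^((738−225)/139.94) ≈ 0.70277 mg/L.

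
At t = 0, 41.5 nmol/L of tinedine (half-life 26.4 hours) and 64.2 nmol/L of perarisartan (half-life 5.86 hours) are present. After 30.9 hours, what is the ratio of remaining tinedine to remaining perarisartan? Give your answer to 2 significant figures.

11

tinedine: 41.5 × (1/2)^(30.9/26.4) = 41.5 × (1/2)^1.1705 ≈ 18.438 nmol/L.
perarisartan: 64.2 × (1/2)^(30.9/5.86) = 64.2 × (1/2)^5.273 ≈ 1.6603 nmol/L.
Ratio ≈ 18.438 / 1.6603 ≈ 11.105.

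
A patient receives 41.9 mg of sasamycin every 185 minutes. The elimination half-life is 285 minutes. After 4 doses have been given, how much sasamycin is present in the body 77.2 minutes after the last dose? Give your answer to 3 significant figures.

80.0 mg

The 4 doses were given 632.2, 447.2, 262.2, 77.2 minutes ago.
Total = 41.9·(1/2)^(632.2/285) + 41.9·(1/2)^(447.2/285) + 41.9·(1/2)^(262.2/285) + 41.9·(1/2)^(77.2/285)
      = 9.0044 + 14.121 + 22.145 + 34.727 ≈ 79.997 mg.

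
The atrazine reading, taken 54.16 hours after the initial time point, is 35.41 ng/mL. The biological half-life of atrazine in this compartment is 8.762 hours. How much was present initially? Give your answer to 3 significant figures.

Number of half-lives elapsed: n = 54.16/8.762 ≈ 6.1812.
A₀ = A × 2^n = 35.41 × 2^6.1812 = 35.41 × 72.567 ≈ 2569.6 ng/mL.

2570 ng/mL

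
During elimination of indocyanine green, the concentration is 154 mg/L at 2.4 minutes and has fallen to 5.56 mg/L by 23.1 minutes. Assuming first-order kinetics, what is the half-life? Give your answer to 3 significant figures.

Over Δt = 23.1 − 2.4 = 20.7 minutes, the level fell by a factor of 154/5.56 ≈ 27.698.
n = log₂(27.698) ≈ 4.7917 half-lives, so t½ = 20.7/4.7917 ≈ 4.32 minutes.

4.32 minutes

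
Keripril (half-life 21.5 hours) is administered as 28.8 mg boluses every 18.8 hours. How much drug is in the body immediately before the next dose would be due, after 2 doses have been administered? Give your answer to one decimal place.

24.3 mg

The 2 doses were given 37.6, 18.8 hours ago.
Total = 28.8·(1/2)^(37.6/21.5) + 28.8·(1/2)^(18.8/21.5)
      = 8.5692 + 15.71 ≈ 24.279 mg.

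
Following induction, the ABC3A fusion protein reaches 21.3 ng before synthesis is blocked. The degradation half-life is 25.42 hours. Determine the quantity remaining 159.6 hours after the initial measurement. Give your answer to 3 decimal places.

Number of half-lives: n = 159.6/25.42 ≈ 6.2785.
Remaining = 21.3 × (1/2)^6.2785 = 21.3 × 0.012882 ≈ 0.27438 ng.

0.274 ng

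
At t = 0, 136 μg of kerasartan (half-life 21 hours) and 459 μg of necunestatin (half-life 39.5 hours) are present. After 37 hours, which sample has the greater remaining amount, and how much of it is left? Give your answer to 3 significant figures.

necunestatin, 240 μg

kerasartan: 136 × (1/2)^1.7619 ≈ 40.101 μg.
necunestatin: 459 × (1/2)^0.93671 ≈ 239.79 μg.
Necunestatin has more remaining, at ≈ 239.79 μg.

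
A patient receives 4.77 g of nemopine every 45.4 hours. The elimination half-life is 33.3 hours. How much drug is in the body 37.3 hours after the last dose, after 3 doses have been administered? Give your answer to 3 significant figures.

The 3 doses were given 128.1, 82.7, 37.3 hours ago.
Total = 4.77·(1/2)^(128.1/33.3) + 4.77·(1/2)^(82.7/33.3) + 4.77·(1/2)^(37.3/33.3)
      = 0.33151 + 0.85293 + 2.1945 ≈ 3.3789 g.

3.38 g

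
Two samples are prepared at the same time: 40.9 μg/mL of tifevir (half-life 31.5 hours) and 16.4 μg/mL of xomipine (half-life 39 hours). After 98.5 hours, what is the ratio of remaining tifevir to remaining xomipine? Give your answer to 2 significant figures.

1.6

tifevir: 40.9 × (1/2)^(98.5/31.5) = 40.9 × (1/2)^3.127 ≈ 4.6817 μg/mL.
xomipine: 16.4 × (1/2)^(98.5/39) = 16.4 × (1/2)^2.5256 ≈ 2.8481 μg/mL.
Ratio ≈ 4.6817 / 2.8481 ≈ 1.6438.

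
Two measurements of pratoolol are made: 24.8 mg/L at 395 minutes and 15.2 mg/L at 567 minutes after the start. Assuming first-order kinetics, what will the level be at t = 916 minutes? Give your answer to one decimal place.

Over Δt = 567 − 395 = 172 minutes, the level fell by a factor of 24.8/15.2 ≈ 1.6316.
n = log₂(1.6316) ≈ 0.70627 half-lives, so t½ = 172/0.70627 ≈ 243.53 minutes.
From t = 567 to t = 916: 15.2 × (1/2)^((916−567)/243.53) ≈ 5.6292 mg/L.

5.6 mg/L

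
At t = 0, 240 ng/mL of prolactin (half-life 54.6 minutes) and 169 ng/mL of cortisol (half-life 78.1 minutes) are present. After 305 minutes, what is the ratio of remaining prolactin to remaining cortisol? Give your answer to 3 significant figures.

0.443

prolactin: 240 × (1/2)^(305/54.6) = 240 × (1/2)^5.5861 ≈ 4.9961 ng/mL.
cortisol: 169 × (1/2)^(305/78.1) = 169 × (1/2)^3.9052 ≈ 11.279 ng/mL.
Ratio ≈ 4.9961 / 11.279 ≈ 0.44294.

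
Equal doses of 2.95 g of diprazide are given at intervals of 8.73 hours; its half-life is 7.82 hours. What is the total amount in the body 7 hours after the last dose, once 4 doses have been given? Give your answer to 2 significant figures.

2.8 g

The 4 doses were given 33.19, 24.46, 15.73, 7 hours ago.
Total = 2.95·(1/2)^(33.19/7.82) + 2.95·(1/2)^(24.46/7.82) + 2.95·(1/2)^(15.73/7.82) + 2.95·(1/2)^(7/7.82)
      = 0.15566 + 0.33747 + 0.73164 + 1.5862 ≈ 2.811 g.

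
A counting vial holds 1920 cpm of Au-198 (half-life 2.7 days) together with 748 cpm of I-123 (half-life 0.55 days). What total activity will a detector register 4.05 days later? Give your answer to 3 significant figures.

Au-198: 1920 × (1/2)^(4.05/2.7) = 1920 × (1/2)^1.5 ≈ 678.82 cpm.
I-123: 748 × (1/2)^(4.05/0.55) = 748 × (1/2)^7.3636 ≈ 4.5418 cpm.
Total = 678.82 + 4.5418 ≈ 683.36 cpm.

683 cpm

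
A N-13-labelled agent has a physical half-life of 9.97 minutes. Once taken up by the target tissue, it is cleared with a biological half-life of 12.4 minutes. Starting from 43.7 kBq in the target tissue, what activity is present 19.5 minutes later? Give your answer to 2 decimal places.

1/t_eff = 1/t_phys + 1/t_biol = 1/9.97 + 1/12.4 = 0.18095 per minute.
t_eff = 9.97 × 12.4 / (9.97 + 12.4) ≈ 5.5265 minutes.
Remaining = 43.7 × (1/2)^(19.5/5.5265) = 43.7 × (1/2)^3.5284 ≈ 3.7872 kBq.

3.79 kBq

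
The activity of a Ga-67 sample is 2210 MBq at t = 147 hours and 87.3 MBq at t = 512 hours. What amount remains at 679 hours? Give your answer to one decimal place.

19.9 MBq

Over Δt = 512 − 147 = 365 hours, the level fell by a factor of 2210/87.3 ≈ 25.315.
n = log₂(25.315) ≈ 4.6619 half-lives, so t½ = 365/4.6619 ≈ 78.294 hours.
From t = 512 to t = 679: 87.3 × (1/2)^((679−512)/78.294) ≈ 19.903 MBq.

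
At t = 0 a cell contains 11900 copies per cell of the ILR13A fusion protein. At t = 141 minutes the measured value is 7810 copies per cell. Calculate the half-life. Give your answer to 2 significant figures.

A/A₀ = 7810/11900 ≈ 0.6563.
n = log₂(1.5237) ≈ 0.60757 half-lives elapsed in 141 minutes.
t½ = 141/0.60757 ≈ 232.07 minutes.

230 minutes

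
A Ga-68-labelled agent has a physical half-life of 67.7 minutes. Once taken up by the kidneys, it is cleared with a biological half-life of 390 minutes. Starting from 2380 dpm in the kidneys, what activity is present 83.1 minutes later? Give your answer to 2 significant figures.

880 dpm

1/t_eff = 1/t_phys + 1/t_biol = 1/67.7 + 1/390 = 0.017335 per minute.
t_eff = 67.7 × 390 / (67.7 + 390) ≈ 57.686 minutes.
Remaining = 2380 × (1/2)^(83.1/57.686) = 2380 × (1/2)^1.4406 ≈ 876.86 dpm.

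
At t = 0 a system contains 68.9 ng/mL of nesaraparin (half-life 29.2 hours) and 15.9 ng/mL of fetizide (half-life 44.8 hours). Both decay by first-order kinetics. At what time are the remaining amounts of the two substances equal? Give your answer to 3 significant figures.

Set 68.9·(1/2)^(t/29.2) = 15.9·(1/2)^(t/44.8).
Taking log₂: log₂(68.9/15.9) = t·(1/29.2 − 1/44.8).
log₂(4.3333) = 2.1155; 1/29.2 − 1/44.8 = 0.011925.
t = 2.1155 / 0.011925 ≈ 177.4 hours.

177 hours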